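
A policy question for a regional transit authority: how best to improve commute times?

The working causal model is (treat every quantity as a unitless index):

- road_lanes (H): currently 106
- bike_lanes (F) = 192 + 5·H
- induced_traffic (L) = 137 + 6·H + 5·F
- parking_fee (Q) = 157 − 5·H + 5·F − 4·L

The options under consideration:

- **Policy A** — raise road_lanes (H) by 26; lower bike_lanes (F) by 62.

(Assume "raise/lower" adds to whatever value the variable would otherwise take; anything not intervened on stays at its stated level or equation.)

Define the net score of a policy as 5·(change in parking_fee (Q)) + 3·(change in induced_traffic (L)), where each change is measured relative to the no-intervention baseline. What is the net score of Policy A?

Baseline:
  H = 106
  F = 192 + 5·106 = 722
  L = 137 + 6·106 + 5·722 = 4383
  Q = 157 − 5·106 + 5·722 − 4·4383 = -14295
Policy A (H + 26, F − 62):
  H = 106 + 26 = 132
  F = 192 + 5·132 (−62 from intervention) = 790
  L = 137 + 6·132 + 5·790 = 4879
  Q = 157 − 5·132 + 5·790 − 4·4879 = -16069
ΔQ = -16069 − (-14295) = -1774; ΔL = 4879 − 4383 = 496
Score = 5·(-1774) + 3·496 = -7382

-7382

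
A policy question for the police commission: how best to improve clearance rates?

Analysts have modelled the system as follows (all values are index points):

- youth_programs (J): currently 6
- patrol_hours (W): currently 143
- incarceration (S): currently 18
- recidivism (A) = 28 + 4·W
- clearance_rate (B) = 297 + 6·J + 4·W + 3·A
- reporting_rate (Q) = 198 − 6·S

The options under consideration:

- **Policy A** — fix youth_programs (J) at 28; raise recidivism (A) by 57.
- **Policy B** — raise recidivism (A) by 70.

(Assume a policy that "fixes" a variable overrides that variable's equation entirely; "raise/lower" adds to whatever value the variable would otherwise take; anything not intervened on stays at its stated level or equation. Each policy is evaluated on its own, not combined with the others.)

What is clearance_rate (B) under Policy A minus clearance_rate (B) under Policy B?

Policy A (J := 28, A + 57):
  J = 28
  W = 143
  A = 28 + 4·143 (+57 from intervention) = 657
  B = 297 + 6·28 + 4·143 + 3·657 = 3008
Policy B (A + 70):
  J = 6
  W = 143
  A = 28 + 4·143 (+70 from intervention) = 670
  B = 297 + 6·6 + 4·143 + 3·670 = 2915
B: 3008 − 2915 = 93

93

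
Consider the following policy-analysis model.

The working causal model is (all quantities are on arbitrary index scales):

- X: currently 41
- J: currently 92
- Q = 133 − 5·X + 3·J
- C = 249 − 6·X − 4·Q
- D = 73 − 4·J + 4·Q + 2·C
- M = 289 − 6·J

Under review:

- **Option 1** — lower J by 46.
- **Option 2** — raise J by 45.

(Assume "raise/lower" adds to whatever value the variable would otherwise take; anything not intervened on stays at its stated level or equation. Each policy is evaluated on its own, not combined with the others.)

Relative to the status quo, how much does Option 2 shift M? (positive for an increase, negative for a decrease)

-270

Baseline:
  J = 92
  M = 289 − 6·92 = -263
Option 2 (J + 45):
  J = 92 + 45 = 137
  M = 289 − 6·137 = -533
Change in M: -533 − (-263) = -270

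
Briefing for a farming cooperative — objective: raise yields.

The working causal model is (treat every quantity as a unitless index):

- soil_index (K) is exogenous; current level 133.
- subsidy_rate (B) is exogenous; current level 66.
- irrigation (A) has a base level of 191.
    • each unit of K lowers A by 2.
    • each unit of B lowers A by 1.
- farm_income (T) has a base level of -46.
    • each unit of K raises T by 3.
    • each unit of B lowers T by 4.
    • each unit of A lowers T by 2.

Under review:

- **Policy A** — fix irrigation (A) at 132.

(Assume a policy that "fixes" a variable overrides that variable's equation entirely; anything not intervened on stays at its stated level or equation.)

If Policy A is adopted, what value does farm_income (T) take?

-175

Policy A (A := 132):
  K = 133
  B = 66
  A = 132
  T = -46 + 3·133 − 4·66 − 2·132 = -175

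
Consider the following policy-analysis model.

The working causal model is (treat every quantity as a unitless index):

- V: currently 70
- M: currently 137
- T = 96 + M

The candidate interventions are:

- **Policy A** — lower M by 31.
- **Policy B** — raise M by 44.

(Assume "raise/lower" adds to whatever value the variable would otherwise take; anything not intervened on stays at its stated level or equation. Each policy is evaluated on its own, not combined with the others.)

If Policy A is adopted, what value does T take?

Policy A (M − 31):
  M = 137 − 31 = 106
  T = 96 + 106 = 202

202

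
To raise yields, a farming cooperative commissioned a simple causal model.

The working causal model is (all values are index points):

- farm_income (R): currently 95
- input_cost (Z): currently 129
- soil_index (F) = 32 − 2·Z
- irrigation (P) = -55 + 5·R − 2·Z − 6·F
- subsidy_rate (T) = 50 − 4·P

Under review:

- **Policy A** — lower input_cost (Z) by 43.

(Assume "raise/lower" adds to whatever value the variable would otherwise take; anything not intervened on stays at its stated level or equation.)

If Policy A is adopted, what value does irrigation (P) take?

1088

Policy A (Z − 43):
  R = 95
  Z = 129 − 43 = 86
  F = 32 − 2·86 = -140
  P = -55 + 5·95 − 2·86 − 6·(-140) = 1088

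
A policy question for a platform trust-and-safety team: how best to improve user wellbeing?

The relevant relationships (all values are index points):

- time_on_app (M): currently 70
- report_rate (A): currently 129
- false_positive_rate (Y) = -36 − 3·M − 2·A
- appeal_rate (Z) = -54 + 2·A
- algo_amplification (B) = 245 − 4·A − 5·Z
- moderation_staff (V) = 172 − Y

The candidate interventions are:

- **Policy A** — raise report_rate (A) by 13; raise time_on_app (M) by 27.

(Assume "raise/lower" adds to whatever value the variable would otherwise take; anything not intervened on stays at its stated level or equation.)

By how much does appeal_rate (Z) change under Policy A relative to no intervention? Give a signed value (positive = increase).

Baseline:
  A = 129
  Z = -54 + 2·129 = 204
Policy A (A + 13, M + 27):
  A = 129 + 13 = 142
  Z = -54 + 2·142 = 230
Change in Z: 230 − 204 = 26

26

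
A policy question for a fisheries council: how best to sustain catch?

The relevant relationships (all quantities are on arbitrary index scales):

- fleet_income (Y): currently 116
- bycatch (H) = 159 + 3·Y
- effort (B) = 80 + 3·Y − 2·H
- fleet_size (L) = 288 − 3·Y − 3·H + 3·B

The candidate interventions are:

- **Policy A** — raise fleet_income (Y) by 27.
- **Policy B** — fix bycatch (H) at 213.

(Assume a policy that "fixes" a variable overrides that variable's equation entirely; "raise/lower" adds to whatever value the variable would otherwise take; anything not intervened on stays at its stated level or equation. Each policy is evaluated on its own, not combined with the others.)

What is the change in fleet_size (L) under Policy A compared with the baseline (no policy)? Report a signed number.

Baseline:
  Y = 116
  H = 159 + 3·116 = 507
  B = 80 + 3·116 − 2·507 = -586
  L = 288 − 3·116 − 3·507 + 3·(-586) = -3339
Policy A (Y + 27):
  Y = 116 + 27 = 143
  H = 159 + 3·143 = 588
  B = 80 + 3·143 − 2·588 = -667
  L = 288 − 3·143 − 3·588 + 3·(-667) = -3906
Change in L: -3906 − (-3339) = -567

-567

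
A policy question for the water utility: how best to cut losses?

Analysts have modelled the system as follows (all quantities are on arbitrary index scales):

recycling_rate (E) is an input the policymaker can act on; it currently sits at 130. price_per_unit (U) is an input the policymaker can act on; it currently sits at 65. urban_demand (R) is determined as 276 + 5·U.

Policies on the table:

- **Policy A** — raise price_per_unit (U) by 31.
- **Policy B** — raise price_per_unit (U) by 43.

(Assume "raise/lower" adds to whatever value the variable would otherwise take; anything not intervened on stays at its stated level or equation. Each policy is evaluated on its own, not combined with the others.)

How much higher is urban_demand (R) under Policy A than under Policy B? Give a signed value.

-60

Policy A (U + 31):
  U = 65 + 31 = 96
  R = 276 + 5·96 = 756
Policy B (U + 43):
  U = 65 + 43 = 108
  R = 276 + 5·108 = 816
R: 756 − 816 = -60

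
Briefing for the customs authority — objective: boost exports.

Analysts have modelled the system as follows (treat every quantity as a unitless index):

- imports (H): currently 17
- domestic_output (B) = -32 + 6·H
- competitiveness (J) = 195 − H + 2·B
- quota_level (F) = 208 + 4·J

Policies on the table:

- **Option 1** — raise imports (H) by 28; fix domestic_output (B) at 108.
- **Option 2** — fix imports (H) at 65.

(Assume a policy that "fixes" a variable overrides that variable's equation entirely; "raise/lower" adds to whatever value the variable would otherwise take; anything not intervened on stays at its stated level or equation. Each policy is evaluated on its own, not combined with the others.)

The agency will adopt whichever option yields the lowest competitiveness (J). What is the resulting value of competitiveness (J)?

366

Option 1 (H + 28, B := 108):
  H = 17 + 28 = 45
  B = 108
  J = 195 − 45 + 2·108 = 366
Option 2 (H := 65):
  H = 65
  B = -32 + 6·65 = 358
  J = 195 − 65 + 2·358 = 846
Comparing — Option 1: J=366, Option 2: J=846. Lowest is 366 (Option 1).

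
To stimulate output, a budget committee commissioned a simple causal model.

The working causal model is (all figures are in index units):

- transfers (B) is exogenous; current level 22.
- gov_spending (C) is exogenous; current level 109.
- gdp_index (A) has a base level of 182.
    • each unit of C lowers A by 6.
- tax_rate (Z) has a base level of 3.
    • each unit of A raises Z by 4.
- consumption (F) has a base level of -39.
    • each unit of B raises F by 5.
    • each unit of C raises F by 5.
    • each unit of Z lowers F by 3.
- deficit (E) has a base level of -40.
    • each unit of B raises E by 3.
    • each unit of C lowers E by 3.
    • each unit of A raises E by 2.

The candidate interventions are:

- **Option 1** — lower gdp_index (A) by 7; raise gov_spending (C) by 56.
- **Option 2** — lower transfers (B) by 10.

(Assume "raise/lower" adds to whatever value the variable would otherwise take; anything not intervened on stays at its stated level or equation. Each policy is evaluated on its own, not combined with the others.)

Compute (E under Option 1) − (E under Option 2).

-824

Option 1 (A − 7, C + 56):
  B = 22
  C = 109 + 56 = 165
  A = 182 − 6·165 (−7 from intervention) = -815
  E = -40 + 3·22 − 3·165 + 2·(-815) = -2099
Option 2 (B − 10):
  B = 22 − 10 = 12
  C = 109
  A = 182 − 6·109 = -472
  E = -40 + 3·12 − 3·109 + 2·(-472) = -1275
E: -2099 − (-1275) = -824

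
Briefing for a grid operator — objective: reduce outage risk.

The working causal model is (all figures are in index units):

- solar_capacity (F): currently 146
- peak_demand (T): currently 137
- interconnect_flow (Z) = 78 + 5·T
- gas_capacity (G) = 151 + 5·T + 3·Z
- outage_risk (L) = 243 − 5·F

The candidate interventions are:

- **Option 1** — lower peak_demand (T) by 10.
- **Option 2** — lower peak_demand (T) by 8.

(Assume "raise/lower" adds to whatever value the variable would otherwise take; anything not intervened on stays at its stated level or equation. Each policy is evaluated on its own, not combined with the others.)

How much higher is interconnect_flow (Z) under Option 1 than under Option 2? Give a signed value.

Option 1 (T − 10):
  T = 137 − 10 = 127
  Z = 78 + 5·127 = 713
Option 2 (T − 8):
  T = 137 − 8 = 129
  Z = 78 + 5·129 = 723
Z: 713 − 723 = -10

-10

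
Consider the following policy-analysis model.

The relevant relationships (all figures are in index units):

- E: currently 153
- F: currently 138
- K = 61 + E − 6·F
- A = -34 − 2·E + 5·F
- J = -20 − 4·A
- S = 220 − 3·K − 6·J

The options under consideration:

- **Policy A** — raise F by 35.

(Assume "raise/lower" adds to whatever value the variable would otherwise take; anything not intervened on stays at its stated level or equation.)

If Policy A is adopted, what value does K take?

Policy A (F + 35):
  E = 153
  F = 138 + 35 = 173
  K = 61 + 153 − 6·173 = -824

-824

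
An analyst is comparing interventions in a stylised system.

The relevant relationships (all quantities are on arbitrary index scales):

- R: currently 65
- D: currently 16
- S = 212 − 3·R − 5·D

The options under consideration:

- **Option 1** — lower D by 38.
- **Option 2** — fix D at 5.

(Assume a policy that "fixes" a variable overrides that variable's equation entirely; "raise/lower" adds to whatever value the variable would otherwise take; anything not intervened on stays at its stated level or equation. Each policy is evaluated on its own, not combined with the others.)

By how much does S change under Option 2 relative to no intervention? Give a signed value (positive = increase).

55

Baseline:
  R = 65
  D = 16
  S = 212 − 3·65 − 5·16 = -63
Option 2 (D := 5):
  R = 65
  D = 5
  S = 212 − 3·65 − 5·5 = -8
Change in S: -8 − (-63) = 55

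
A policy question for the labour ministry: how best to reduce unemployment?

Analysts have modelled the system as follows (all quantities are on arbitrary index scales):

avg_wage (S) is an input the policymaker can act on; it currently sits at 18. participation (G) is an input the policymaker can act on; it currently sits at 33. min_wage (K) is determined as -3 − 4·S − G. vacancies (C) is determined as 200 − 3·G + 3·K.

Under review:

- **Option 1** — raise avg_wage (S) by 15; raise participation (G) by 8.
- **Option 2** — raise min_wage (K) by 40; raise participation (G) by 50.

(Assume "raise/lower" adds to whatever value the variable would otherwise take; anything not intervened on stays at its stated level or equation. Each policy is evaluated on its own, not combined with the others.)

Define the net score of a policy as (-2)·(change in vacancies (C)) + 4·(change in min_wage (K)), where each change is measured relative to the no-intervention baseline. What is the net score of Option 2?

320

Baseline:
  S = 18
  G = 33
  K = -3 − 4·18 − 33 = -108
  C = 200 − 3·33 + 3·(-108) = -223
Option 2 (K + 40, G + 50):
  S = 18
  G = 33 + 50 = 83
  K = -3 − 4·18 − 83 (+40 from intervention) = -118
  C = 200 − 3·83 + 3·(-118) = -403
ΔC = -403 − (-223) = -180; ΔK = -118 − (-108) = -10
Score = (-2)·(-180) + 4·(-10) = 320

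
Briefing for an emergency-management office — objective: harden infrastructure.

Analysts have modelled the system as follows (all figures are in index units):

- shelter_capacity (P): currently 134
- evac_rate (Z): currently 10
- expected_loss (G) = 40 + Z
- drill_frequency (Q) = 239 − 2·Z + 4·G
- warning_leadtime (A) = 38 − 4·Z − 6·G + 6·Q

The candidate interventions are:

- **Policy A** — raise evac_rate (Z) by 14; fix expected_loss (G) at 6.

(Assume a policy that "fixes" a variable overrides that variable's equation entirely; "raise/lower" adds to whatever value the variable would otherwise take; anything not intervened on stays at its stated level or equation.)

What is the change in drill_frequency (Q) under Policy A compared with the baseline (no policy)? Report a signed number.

-204

Baseline:
  Z = 10
  G = 40 + 10 = 50
  Q = 239 − 2·10 + 4·50 = 419
Policy A (Z + 14, G := 6):
  Z = 10 + 14 = 24
  G = 6
  Q = 239 − 2·24 + 4·6 = 215
Change in Q: 215 − 419 = -204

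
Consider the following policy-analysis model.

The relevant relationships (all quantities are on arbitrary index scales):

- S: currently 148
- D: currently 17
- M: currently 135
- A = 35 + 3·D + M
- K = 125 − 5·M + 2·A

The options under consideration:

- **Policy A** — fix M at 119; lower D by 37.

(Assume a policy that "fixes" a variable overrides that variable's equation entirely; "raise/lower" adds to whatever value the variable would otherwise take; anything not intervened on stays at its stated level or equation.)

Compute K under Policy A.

Policy A (M := 119, D − 37):
  D = 17 − 37 = -20
  M = 119
  A = 35 + 3·(-20) + 119 = 94
  K = 125 − 5·119 + 2·94 = -282

-282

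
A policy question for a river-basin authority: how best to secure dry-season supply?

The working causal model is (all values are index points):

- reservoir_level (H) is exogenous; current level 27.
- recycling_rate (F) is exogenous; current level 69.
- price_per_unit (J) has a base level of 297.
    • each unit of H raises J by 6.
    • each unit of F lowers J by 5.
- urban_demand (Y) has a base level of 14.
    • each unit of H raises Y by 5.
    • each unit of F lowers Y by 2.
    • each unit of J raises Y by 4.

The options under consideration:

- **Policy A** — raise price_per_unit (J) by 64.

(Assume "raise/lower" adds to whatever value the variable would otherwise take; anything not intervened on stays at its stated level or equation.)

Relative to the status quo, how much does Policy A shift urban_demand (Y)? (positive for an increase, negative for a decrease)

Baseline:
  H = 27
  F = 69
  J = 297 + 6·27 − 5·69 = 114
  Y = 14 + 5·27 − 2·69 + 4·114 = 467
Policy A (J + 64):
  H = 27
  F = 69
  J = 297 + 6·27 − 5·69 (+64 from intervention) = 178
  Y = 14 + 5·27 − 2·69 + 4·178 = 723
Change in Y: 723 − 467 = 256

256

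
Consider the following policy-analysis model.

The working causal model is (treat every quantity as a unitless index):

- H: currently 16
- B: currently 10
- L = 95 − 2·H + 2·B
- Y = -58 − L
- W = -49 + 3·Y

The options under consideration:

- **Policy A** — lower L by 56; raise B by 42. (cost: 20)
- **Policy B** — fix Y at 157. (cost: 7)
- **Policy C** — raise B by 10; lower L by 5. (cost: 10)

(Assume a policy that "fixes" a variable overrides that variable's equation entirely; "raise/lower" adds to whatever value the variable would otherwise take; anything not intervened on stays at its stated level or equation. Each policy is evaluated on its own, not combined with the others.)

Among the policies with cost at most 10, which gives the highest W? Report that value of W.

422

Policy B (Y := 157):
  H = 16
  B = 10
  L = 95 − 2·16 + 2·10 = 83
  Y = 157
  W = -49 + 3·157 = 422
Policy C (B + 10, L − 5):
  H = 16
  B = 10 + 10 = 20
  L = 95 − 2·16 + 2·20 (−5 from intervention) = 98
  Y = -58 − 98 = -156
  W = -49 + 3·(-156) = -517
Comparing — Policy B: W=422, Policy C: W=-517. Highest is 422 (Policy B).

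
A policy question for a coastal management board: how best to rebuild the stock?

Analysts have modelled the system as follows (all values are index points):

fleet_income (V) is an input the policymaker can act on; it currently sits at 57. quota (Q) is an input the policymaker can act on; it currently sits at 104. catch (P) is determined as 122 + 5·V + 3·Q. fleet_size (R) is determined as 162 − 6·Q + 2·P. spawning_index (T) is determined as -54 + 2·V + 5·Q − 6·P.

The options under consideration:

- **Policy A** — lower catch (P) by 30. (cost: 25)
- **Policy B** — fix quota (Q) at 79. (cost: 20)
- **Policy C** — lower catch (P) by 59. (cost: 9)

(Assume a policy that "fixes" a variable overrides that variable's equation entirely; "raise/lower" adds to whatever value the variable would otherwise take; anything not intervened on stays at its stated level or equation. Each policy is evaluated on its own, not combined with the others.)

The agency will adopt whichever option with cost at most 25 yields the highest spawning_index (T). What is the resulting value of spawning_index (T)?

-3380

Policy A (P − 30):
  V = 57
  Q = 104
  P = 122 + 5·57 + 3·104 (−30 from intervention) = 689
  T = -54 + 2·57 + 5·104 − 6·689 = -3554
Policy B (Q := 79):
  V = 57
  Q = 79
  P = 122 + 5·57 + 3·79 = 644
  T = -54 + 2·57 + 5·79 − 6·644 = -3409
Policy C (P − 59):
  V = 57
  Q = 104
  P = 122 + 5·57 + 3·104 (−59 from intervention) = 660
  T = -54 + 2·57 + 5·104 − 6·660 = -3380
Comparing — Policy A: T=-3554, Policy B: T=-3409, Policy C: T=-3380. Highest is -3380 (Policy C).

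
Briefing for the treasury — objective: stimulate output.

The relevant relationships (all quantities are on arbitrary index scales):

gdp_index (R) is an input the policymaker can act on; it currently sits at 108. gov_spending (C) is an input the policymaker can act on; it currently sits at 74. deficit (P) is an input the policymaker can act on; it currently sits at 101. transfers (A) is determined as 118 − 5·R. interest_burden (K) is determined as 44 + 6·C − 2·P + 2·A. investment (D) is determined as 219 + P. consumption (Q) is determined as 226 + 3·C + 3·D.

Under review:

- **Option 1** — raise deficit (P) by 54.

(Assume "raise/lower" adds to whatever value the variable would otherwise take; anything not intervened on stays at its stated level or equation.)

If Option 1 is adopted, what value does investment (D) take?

374

Option 1 (P + 54):
  P = 101 + 54 = 155
  D = 219 + 155 = 374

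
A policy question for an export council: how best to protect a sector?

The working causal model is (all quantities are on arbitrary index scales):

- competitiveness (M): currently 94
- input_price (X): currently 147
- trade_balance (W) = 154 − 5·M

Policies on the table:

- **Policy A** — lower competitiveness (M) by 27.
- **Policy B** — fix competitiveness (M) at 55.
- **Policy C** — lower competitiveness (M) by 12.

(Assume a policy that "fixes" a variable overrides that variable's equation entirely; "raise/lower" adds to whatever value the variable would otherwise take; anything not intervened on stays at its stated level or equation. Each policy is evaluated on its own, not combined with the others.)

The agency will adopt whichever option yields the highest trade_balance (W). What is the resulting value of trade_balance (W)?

-121

Policy A (M − 27):
  M = 94 − 27 = 67
  W = 154 − 5·67 = -181
Policy B (M := 55):
  M = 55
  W = 154 − 5·55 = -121
Policy C (M − 12):
  M = 94 − 12 = 82
  W = 154 − 5·82 = -256
Comparing — Policy A: W=-181, Policy B: W=-121, Policy C: W=-256. Highest is -121 (Policy B).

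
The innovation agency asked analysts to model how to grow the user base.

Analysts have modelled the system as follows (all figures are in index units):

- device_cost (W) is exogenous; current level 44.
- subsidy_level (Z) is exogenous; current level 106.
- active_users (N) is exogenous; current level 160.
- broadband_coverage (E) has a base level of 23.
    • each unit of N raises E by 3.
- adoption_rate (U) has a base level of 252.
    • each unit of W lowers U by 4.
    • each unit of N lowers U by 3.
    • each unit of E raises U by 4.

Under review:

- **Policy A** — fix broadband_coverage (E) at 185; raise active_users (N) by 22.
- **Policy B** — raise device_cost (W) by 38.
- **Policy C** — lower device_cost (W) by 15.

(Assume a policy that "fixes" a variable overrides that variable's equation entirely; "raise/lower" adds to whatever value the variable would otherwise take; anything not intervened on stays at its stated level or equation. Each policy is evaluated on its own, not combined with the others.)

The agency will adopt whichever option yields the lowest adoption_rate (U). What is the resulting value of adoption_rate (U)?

Policy A (E := 185, N + 22):
  W = 44
  N = 160 + 22 = 182
  E = 185
  U = 252 − 4·44 − 3·182 + 4·185 = 270
Policy B (W + 38):
  W = 44 + 38 = 82
  N = 160
  E = 23 + 3·160 = 503
  U = 252 − 4·82 − 3·160 + 4·503 = 1456
Policy C (W − 15):
  W = 44 − 15 = 29
  N = 160
  E = 23 + 3·160 = 503
  U = 252 − 4·29 − 3·160 + 4·503 = 1668
Comparing — Policy A: U=270, Policy B: U=1456, Policy C: U=1668. Lowest is 270 (Policy A).

270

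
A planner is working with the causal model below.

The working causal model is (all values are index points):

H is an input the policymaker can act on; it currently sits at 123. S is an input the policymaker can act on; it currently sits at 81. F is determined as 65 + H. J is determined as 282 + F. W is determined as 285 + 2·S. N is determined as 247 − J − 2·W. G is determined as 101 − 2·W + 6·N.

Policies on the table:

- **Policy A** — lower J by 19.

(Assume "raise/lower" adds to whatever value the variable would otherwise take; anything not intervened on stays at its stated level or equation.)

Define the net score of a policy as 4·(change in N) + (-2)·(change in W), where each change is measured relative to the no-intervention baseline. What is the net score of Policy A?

Baseline:
  H = 123
  S = 81
  F = 65 + 123 = 188
  J = 282 + 188 = 470
  W = 285 + 2·81 = 447
  N = 247 − 470 − 2·447 = -1117
Policy A (J − 19):
  H = 123
  S = 81
  F = 65 + 123 = 188
  J = 282 + 188 (−19 from intervention) = 451
  W = 285 + 2·81 = 447
  N = 247 − 451 − 2·447 = -1098
ΔN = -1098 − (-1117) = 19; ΔW = 447 − 447 = 0
Score = 4·19 + (-2)·0 = 76

76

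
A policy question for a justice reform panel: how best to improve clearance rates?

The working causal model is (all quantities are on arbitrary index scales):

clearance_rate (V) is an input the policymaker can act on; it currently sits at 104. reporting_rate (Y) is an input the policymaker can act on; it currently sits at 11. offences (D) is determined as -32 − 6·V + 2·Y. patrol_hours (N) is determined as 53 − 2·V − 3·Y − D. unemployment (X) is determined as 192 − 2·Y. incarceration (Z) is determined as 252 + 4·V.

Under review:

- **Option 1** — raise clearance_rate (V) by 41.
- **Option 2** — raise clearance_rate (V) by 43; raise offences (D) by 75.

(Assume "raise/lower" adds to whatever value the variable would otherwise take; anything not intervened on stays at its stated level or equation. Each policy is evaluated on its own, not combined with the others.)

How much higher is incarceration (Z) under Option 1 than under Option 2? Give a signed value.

Option 1 (V + 41):
  V = 104 + 41 = 145
  Z = 252 + 4·145 = 832
Option 2 (V + 43, D + 75):
  V = 104 + 43 = 147
  Z = 252 + 4·147 = 840
Z: 832 − 840 = -8

-8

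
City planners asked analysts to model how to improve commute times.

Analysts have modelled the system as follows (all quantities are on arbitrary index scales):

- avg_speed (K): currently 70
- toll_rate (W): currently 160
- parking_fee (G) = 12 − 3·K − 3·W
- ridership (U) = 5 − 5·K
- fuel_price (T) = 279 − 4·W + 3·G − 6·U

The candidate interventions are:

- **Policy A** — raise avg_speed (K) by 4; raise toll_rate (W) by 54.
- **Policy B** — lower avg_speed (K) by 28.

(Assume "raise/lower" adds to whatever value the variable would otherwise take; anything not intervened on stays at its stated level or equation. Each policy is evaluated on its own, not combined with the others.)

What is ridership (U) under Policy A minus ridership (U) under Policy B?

Policy A (K + 4, W + 54):
  K = 70 + 4 = 74
  U = 5 − 5·74 = -365
Policy B (K − 28):
  K = 70 − 28 = 42
  U = 5 − 5·42 = -205
U: -365 − (-205) = -160

-160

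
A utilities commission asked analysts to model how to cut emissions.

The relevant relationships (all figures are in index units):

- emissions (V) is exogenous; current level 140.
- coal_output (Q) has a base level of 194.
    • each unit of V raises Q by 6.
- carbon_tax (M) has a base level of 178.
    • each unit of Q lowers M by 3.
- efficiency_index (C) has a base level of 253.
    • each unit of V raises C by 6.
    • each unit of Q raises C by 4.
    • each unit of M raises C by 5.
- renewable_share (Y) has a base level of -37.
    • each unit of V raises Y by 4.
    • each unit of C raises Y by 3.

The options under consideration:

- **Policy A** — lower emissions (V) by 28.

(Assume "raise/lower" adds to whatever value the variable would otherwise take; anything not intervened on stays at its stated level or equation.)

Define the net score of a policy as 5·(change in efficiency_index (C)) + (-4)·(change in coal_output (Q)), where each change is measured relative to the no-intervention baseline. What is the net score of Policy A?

9072

Baseline:
  V = 140
  Q = 194 + 6·140 = 1034
  M = 178 − 3·1034 = -2924
  C = 253 + 6·140 + 4·1034 + 5·(-2924) = -9391
Policy A (V − 28):
  V = 140 − 28 = 112
  Q = 194 + 6·112 = 866
  M = 178 − 3·866 = -2420
  C = 253 + 6·112 + 4·866 + 5·(-2420) = -7711
ΔC = -7711 − (-9391) = 1680; ΔQ = 866 − 1034 = -168
Score = 5·1680 + (-4)·(-168) = 9072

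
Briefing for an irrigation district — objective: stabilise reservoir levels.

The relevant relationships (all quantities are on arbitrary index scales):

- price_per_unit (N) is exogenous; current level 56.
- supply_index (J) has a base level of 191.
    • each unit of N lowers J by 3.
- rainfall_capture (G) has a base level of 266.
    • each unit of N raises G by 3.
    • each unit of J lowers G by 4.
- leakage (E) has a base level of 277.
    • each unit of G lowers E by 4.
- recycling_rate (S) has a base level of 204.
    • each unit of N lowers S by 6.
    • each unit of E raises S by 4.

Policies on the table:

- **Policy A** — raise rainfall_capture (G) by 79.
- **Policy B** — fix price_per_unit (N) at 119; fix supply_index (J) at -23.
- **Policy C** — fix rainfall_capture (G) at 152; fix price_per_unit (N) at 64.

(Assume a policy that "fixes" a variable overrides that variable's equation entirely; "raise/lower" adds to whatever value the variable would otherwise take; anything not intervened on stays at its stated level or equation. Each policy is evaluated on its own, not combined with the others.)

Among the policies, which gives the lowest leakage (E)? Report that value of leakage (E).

-2583

Policy A (G + 79):
  N = 56
  J = 191 − 3·56 = 23
  G = 266 + 3·56 − 4·23 (+79 from intervention) = 421
  E = 277 − 4·421 = -1407
Policy B (N := 119, J := -23):
  N = 119
  J = -23
  G = 266 + 3·119 − 4·(-23) = 715
  E = 277 − 4·715 = -2583
Policy C (G := 152, N := 64):
  N = 64
  J = 191 − 3·64 = -1
  G = 152
  E = 277 − 4·152 = -331
Comparing — Policy A: E=-1407, Policy B: E=-2583, Policy C: E=-331. Lowest is -2583 (Policy B).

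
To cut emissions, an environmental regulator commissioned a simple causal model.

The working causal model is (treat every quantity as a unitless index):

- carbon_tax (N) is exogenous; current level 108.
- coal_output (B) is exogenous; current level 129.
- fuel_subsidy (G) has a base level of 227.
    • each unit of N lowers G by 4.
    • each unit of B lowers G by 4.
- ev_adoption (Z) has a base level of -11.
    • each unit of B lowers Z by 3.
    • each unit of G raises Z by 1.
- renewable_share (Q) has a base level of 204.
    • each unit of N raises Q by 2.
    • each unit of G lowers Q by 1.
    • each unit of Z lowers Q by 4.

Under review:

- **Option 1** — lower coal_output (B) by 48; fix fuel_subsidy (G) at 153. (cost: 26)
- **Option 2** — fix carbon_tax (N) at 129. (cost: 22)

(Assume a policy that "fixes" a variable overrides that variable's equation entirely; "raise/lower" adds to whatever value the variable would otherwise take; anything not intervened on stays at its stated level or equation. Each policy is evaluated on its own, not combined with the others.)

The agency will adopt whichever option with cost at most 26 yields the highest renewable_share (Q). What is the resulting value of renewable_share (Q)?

Option 1 (B − 48, G := 153):
  N = 108
  B = 129 − 48 = 81
  G = 153
  Z = -11 − 3·81 + 153 = -101
  Q = 204 + 2·108 − 153 − 4·(-101) = 671
Option 2 (N := 129):
  N = 129
  B = 129
  G = 227 − 4·129 − 4·129 = -805
  Z = -11 − 3·129 + (-805) = -1203
  Q = 204 + 2·129 − (-805) − 4·(-1203) = 6079
Comparing — Option 1: Q=671, Option 2: Q=6079. Highest is 6079 (Option 2).

6079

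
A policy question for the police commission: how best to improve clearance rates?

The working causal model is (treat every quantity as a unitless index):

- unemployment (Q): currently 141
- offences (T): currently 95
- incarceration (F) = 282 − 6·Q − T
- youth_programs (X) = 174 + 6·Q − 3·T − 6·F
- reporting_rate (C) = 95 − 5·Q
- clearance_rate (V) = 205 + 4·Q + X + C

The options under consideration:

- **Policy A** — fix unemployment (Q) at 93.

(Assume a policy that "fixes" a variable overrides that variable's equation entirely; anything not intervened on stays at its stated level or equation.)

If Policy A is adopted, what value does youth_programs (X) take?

Policy A (Q := 93):
  Q = 93
  T = 95
  F = 282 − 6·93 − 95 = -371
  X = 174 + 6·93 − 3·95 − 6·(-371) = 2673

2673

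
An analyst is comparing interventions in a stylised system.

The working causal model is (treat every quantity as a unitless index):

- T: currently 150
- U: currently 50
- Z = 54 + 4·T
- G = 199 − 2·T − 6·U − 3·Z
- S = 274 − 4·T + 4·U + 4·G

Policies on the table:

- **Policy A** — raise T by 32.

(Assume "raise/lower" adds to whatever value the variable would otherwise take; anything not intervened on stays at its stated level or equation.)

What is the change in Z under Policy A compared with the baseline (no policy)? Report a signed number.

Baseline:
  T = 150
  Z = 54 + 4·150 = 654
Policy A (T + 32):
  T = 150 + 32 = 182
  Z = 54 + 4·182 = 782
Change in Z: 782 − 654 = 128

128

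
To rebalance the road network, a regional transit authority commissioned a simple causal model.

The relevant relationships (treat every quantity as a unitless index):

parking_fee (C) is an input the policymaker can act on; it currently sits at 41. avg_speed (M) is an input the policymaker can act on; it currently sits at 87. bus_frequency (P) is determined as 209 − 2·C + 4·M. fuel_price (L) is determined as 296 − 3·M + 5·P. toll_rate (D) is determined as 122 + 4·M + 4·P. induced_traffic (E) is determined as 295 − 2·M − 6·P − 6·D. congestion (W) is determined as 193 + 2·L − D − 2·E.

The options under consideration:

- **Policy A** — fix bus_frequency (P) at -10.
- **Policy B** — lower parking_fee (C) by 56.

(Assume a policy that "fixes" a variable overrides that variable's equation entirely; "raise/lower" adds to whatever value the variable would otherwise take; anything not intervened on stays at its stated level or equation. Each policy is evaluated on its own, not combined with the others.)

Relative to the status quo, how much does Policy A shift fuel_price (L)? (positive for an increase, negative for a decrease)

-2425

Baseline:
  C = 41
  M = 87
  P = 209 − 2·41 + 4·87 = 475
  L = 296 − 3·87 + 5·475 = 2410
Policy A (P := -10):
  C = 41
  M = 87
  P = -10
  L = 296 − 3·87 + 5·(-10) = -15
Change in L: -15 − 2410 = -2425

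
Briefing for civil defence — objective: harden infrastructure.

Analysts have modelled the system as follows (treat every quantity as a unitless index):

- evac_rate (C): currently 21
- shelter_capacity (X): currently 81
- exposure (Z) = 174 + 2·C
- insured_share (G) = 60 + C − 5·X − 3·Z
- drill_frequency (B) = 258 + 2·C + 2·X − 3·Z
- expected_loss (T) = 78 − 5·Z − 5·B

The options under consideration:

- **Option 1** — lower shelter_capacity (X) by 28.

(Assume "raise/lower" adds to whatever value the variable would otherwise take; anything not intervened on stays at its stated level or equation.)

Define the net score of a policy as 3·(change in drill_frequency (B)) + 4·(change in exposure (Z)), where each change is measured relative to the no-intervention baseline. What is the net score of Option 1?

Baseline:
  C = 21
  X = 81
  Z = 174 + 2·21 = 216
  B = 258 + 2·21 + 2·81 − 3·216 = -186
Option 1 (X − 28):
  C = 21
  X = 81 − 28 = 53
  Z = 174 + 2·21 = 216
  B = 258 + 2·21 + 2·53 − 3·216 = -242
ΔB = -242 − (-186) = -56; ΔZ = 216 − 216 = 0
Score = 3·(-56) + 4·0 = -168

-168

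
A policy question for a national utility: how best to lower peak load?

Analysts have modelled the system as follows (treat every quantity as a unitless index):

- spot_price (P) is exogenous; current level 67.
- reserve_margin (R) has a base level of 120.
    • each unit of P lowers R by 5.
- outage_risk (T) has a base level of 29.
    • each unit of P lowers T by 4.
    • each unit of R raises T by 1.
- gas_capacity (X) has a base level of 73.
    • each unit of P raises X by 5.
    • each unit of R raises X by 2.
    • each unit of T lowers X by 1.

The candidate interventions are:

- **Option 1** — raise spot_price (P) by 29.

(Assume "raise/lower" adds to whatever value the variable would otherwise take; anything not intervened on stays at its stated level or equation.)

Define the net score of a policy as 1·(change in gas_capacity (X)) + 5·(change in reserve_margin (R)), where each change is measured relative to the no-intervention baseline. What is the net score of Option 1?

-609

Baseline:
  P = 67
  R = 120 − 5·67 = -215
  T = 29 − 4·67 + (-215) = -454
  X = 73 + 5·67 + 2·(-215) − (-454) = 432
Option 1 (P + 29):
  P = 67 + 29 = 96
  R = 120 − 5·96 = -360
  T = 29 − 4·96 + (-360) = -715
  X = 73 + 5·96 + 2·(-360) − (-715) = 548
ΔX = 548 − 432 = 116; ΔR = -360 − (-215) = -145
Score = 1·116 + 5·(-145) = -609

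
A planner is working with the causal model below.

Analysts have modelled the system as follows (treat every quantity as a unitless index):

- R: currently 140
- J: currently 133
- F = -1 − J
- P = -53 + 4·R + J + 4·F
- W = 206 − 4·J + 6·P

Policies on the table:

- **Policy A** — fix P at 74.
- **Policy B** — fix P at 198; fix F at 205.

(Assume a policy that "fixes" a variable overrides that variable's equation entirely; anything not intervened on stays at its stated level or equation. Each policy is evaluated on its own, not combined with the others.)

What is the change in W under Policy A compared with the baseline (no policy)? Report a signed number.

Baseline:
  R = 140
  J = 133
  F = -1 − 133 = -134
  P = -53 + 4·140 + 133 + 4·(-134) = 104
  W = 206 − 4·133 + 6·104 = 298
Policy A (P := 74):
  R = 140
  J = 133
  F = -1 − 133 = -134
  P = 74
  W = 206 − 4·133 + 6·74 = 118
Change in W: 118 − 298 = -180

-180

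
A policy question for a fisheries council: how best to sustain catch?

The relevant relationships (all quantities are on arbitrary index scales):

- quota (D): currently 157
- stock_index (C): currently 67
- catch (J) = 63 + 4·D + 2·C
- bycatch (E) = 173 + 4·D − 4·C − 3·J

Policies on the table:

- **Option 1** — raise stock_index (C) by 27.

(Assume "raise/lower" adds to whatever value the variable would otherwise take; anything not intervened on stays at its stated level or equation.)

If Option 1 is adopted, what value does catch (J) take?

879

Option 1 (C + 27):
  D = 157
  C = 67 + 27 = 94
  J = 63 + 4·157 + 2·94 = 879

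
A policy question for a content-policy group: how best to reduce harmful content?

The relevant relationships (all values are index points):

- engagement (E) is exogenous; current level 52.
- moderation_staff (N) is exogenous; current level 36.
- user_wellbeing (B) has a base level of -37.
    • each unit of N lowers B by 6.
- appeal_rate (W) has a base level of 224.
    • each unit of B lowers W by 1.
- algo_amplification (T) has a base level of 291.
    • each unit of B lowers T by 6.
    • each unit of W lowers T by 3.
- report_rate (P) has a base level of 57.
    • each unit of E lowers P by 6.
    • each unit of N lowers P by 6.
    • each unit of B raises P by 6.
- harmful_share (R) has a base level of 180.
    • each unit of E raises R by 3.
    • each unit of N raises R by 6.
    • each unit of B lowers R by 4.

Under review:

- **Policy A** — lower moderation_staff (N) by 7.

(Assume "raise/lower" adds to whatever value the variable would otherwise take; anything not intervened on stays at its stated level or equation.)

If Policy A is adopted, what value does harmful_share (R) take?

Policy A (N − 7):
  E = 52
  N = 36 − 7 = 29
  B = -37 − 6·29 = -211
  R = 180 + 3·52 + 6·29 − 4·(-211) = 1354

1354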